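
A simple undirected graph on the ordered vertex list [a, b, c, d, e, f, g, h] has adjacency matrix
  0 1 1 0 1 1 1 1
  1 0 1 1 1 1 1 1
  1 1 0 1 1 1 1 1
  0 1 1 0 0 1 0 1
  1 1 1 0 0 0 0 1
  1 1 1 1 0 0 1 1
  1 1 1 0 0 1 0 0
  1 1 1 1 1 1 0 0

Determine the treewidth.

A width-4 tree decomposition is:
Bags: B1 = {a, b, c, f, h}  B2 = {a, b, c, e, h}  B3 = {b, c, d, f, h}  B4 = {a, b, c, f, g}
Tree: B1–B2, B1–B3, B1–B4
The largest bag has 5 vertices, giving width 4; this decomposition certifies tw(G) ≤ 4. Conversely, {a, b, c, e, h} is a clique of size 5, and the vertices of any clique must share a bag in every tree decomposition; so some bag has ≥ 5 vertices and tw(G) ≥ 4. Therefore the treewidth is 4.

4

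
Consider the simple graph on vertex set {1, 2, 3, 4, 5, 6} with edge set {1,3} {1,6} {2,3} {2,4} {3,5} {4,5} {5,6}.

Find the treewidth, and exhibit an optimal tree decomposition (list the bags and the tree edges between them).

The largest bag has 3 vertices, giving width 2; this decomposition certifies tw(G) ≤ 2. For the lower bound, G contains the cycle 1–6–5–3–1, so G is not a forest; only forests have treewidth ≤ 1, hence tw(G) ≥ 2. Hence tw(G) = 2 exactly.

Treewidth 2.
Bags: B1 = {1, 3, 6}  B2 = {3, 5, 6}  B3 = {2, 3, 5}  B4 = {2, 4, 5}
Tree: B1–B2, B2–B3, B3–B4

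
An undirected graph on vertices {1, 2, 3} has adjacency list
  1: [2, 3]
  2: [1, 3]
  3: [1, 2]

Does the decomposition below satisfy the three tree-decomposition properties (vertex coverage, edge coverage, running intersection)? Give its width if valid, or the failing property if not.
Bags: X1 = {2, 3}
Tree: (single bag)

No — vertex 1 appears in no bag.

A tree decomposition must satisfy three properties: every vertex lies in some bag; for every edge, both endpoints lie together in some bag; and for every vertex, the bags containing it form a connected subtree. Here vertex 1 appears in no bag, so the decomposition is invalid.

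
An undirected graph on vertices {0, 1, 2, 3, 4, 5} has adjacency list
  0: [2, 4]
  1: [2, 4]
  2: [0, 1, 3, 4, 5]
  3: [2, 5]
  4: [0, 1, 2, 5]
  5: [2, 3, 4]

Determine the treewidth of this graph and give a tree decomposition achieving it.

Every bag has size at most 3, so the width is 3 − 1 = 2 and tw(G) ≤ 2. For the lower bound, the 3 vertices {2, 3, 5} are pairwise adjacent, and any tree decomposition puts a clique entirely inside one bag — forcing width ≥ 2. The upper and lower bounds meet at 2, so that is the treewidth.

Treewidth 2.
One such decomposition:
Bags: B1 = {0, 2, 4}  B2 = {1, 2, 4}  B3 = {2, 4, 5}  B4 = {2, 3, 5}
Tree: B1–B2, B1–B3, B3–B4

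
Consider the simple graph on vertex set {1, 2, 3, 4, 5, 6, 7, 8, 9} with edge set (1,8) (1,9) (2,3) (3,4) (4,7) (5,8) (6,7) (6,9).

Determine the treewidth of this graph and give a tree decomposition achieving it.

Treewidth 1.
Bags: B1 = {2, 3}  B2 = {3, 4}  B3 = {4, 7}  B4 = {6, 7}  B5 = {6, 9}  B6 = {1, 9}  B7 = {1, 8}  B8 = {5, 8}
Tree: B1–B2, B2–B3, B3–B4, B4–B5, B5–B6, B6–B7, B7–B8

Each bag holds 2 vertices, so the decomposition has width 1, which upper-bounds the treewidth. G has an edge, so its treewidth is at least 1. Combining the bounds, tw(G) = 1.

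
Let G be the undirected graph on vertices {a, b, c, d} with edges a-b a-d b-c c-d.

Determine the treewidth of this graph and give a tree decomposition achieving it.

Every bag has size at most 3, so the width is 3 − 1 = 2 and tw(G) ≤ 2. Since d–a–b–c–d is a cycle in G, G is not acyclic. Forests are exactly the graphs of treewidth ≤ 1, so tw(G) ≥ 2. Therefore the treewidth is 2.

Treewidth 2.
One such decomposition:
Bags: B1 = {a, b, d}  B2 = {b, c, d}
Tree: B1–B2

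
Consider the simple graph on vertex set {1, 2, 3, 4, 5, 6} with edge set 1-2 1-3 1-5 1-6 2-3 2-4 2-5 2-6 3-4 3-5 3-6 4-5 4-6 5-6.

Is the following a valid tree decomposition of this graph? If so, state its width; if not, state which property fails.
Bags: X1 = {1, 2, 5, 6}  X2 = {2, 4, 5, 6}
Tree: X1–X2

A tree decomposition must satisfy three properties: every vertex lies in some bag; for every edge, both endpoints lie together in some bag; and for every vertex, the bags containing it form a connected subtree. Here vertex 3 appears in no bag, so the decomposition is invalid.

No — vertex 3 appears in no bag.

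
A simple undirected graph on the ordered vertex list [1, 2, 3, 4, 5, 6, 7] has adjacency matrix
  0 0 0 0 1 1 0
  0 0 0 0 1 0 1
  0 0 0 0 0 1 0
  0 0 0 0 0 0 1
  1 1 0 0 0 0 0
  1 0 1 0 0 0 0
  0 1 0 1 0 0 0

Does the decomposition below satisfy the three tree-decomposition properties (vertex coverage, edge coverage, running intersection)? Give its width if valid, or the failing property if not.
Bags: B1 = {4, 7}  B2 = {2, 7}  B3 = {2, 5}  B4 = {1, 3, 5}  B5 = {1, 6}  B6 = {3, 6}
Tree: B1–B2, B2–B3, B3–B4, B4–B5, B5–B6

No — bags containing vertex 3 are not connected in the tree.

A tree decomposition must satisfy three properties: every vertex lies in some bag; for every edge, both endpoints lie together in some bag; and for every vertex, the bags containing it form a connected subtree. Here bags containing vertex 3 are not connected in the tree, so the decomposition is invalid.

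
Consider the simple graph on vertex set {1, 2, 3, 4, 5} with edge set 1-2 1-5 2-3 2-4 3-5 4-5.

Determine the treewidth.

2

A width-2 tree decomposition is:
Bags: B1 = {2, 4, 5}  B2 = {2, 3, 5}  B3 = {1, 2, 5}
Tree: B1–B2, B2–B3
Each bag holds 3 vertices, so the decomposition has width 2, which upper-bounds the treewidth. Since 5–4–2–3–5 is a cycle in G, G is not acyclic. Forests are exactly the graphs of treewidth ≤ 1, so tw(G) ≥ 2. Hence tw(G) = 2 exactly.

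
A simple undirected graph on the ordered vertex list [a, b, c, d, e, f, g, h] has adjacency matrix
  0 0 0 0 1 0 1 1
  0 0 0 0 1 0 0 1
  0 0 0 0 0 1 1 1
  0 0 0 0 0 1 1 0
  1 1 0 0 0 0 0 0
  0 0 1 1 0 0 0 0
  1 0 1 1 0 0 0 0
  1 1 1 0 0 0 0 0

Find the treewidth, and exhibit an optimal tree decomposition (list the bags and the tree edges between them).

Treewidth 2.
Bags: B1 = {b, e, h}  B2 = {a, e, h}  B3 = {a, c, h}  B4 = {a, c, g}  B5 = {c, f, g}  B6 = {d, f, g}
Tree: B1–B2, B2–B3, B3–B4, B4–B5, B5–B6

Every bag has size at most 3, so the width is 3 − 1 = 2 and tw(G) ≤ 2. For the lower bound, G contains the cycle b–e–a–h–b, so G is not a forest; only forests have treewidth ≤ 1, hence tw(G) ≥ 2. Therefore the treewidth is 2.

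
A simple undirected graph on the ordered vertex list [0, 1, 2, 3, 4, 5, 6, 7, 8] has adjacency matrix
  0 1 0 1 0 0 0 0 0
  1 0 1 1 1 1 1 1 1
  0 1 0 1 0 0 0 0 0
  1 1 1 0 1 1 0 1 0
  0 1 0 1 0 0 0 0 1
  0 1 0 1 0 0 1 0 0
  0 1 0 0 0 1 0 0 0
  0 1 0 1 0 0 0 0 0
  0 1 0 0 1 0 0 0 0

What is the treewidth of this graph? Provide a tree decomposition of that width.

Every bag has size at most 3, so the width is 3 − 1 = 2 and tw(G) ≤ 2. For the lower bound, the 3 vertices {1, 4, 8} are pairwise adjacent, and any tree decomposition puts a clique entirely inside one bag — forcing width ≥ 2. Therefore the treewidth is 2.

Treewidth 2.
One such decomposition:
Bags: B1 = {1, 3, 5}  B2 = {1, 3, 4}  B3 = {1, 2, 3}  B4 = {1, 5, 6}  B5 = {0, 1, 3}  B6 = {1, 3, 7}  B7 = {1, 4, 8}
Tree: B1–B2, B1–B3, B1–B4, B2–B5, B3–B6, B2–B7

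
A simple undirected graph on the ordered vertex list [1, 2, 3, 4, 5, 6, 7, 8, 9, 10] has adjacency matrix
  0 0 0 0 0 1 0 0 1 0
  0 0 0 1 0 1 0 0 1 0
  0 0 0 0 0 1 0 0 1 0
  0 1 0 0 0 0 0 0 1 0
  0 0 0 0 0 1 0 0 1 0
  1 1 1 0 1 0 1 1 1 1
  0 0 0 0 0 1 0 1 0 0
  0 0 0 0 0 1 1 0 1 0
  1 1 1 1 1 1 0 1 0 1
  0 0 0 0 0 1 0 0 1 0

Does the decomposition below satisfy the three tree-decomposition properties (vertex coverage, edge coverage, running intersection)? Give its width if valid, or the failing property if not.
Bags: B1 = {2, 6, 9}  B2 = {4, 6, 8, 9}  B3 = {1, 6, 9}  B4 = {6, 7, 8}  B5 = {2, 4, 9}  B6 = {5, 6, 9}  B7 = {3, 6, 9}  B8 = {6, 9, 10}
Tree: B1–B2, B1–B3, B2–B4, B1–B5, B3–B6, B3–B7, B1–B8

A tree decomposition must satisfy three properties: every vertex lies in some bag; for every edge, both endpoints lie together in some bag; and for every vertex, the bags containing it form a connected subtree. Here bags containing vertex 4 are not connected in the tree, so the decomposition is invalid.

No — bags containing vertex 4 are not connected in the tree.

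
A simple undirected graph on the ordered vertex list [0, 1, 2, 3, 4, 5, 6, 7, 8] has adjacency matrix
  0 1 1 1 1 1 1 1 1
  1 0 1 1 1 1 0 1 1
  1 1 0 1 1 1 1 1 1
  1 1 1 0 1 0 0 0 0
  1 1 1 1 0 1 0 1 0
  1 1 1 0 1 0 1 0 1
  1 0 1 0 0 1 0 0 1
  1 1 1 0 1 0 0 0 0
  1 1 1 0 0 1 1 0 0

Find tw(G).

4

A width-4 tree decomposition is:
Bags: B1 = {0, 1, 2, 3, 4}  B2 = {0, 1, 2, 4, 7}  B3 = {0, 1, 2, 4, 5}  B4 = {0, 1, 2, 5, 8}  B5 = {0, 2, 5, 6, 8}
Tree: B1–B2, B1–B3, B3–B4, B4–B5
Every bag has size at most 5, so the width is 5 − 1 = 4 and tw(G) ≤ 4. Conversely, {0, 1, 2, 5, 8} is a clique of size 5, and the vertices of any clique must share a bag in every tree decomposition; so some bag has ≥ 5 vertices and tw(G) ≥ 4. The upper and lower bounds meet at 4, so that is the treewidth.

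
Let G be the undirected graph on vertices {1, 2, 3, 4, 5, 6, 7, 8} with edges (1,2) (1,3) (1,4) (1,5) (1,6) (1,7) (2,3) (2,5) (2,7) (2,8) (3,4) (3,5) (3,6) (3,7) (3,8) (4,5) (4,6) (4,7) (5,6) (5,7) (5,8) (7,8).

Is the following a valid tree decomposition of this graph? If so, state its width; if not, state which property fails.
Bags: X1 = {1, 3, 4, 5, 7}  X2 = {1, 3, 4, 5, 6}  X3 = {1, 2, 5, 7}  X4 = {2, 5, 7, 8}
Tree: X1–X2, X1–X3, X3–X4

A tree decomposition must satisfy three properties: every vertex lies in some bag; for every edge, both endpoints lie together in some bag; and for every vertex, the bags containing it form a connected subtree. Here edge (3,2) lies in no bag, so the decomposition is invalid.

No — edge (3,2) lies in no bag.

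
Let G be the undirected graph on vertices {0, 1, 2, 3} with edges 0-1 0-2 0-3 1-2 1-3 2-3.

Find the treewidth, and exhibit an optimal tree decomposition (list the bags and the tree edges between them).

With just one bag of size 4, the width is 4 − 1 = 3, so tw(G) ≤ 3. For the lower bound, the 4 vertices {0, 1, 2, 3} are pairwise adjacent, and any tree decomposition puts a clique entirely inside one bag — forcing width ≥ 3. Combining the bounds, tw(G) = 3.

Treewidth 3.
One optimal decomposition is:
Bags: B1 = {0, 1, 2, 3}
Tree: (single bag)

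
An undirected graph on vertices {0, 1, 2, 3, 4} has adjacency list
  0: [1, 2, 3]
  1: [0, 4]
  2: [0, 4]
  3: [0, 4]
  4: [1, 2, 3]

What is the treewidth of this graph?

A width-2 tree decomposition is:
Bags: B1 = {0, 2, 4}  B2 = {0, 3, 4}  B3 = {0, 1, 4}
Tree: B1–B2, B2–B3
Each bag holds 3 vertices, so the decomposition has width 2, which upper-bounds the treewidth. Since 4–2–0–3–4 is a cycle in G, G is not acyclic. Forests are exactly the graphs of treewidth ≤ 1, so tw(G) ≥ 2. Combining the bounds, tw(G) = 2.

2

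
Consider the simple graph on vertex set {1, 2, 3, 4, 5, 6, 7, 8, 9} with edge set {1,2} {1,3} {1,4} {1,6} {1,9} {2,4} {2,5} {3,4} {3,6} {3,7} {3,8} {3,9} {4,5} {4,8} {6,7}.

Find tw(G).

2

A width-2 tree decomposition is:
Bags: B1 = {1, 2, 4}  B2 = {2, 4, 5}  B3 = {1, 3, 4}  B4 = {1, 3, 6}  B5 = {1, 3, 9}  B6 = {3, 6, 7}  B7 = {3, 4, 8}
Tree: B1–B2, B1–B3, B3–B4, B4–B5, B4–B6, B3–B7
Each bag holds 3 vertices, so the decomposition has width 2, which upper-bounds the treewidth. Conversely, {1, 2, 4} is a clique of size 3, and the vertices of any clique must share a bag in every tree decomposition; so some bag has ≥ 3 vertices and tw(G) ≥ 2. Combining the bounds, tw(G) = 2.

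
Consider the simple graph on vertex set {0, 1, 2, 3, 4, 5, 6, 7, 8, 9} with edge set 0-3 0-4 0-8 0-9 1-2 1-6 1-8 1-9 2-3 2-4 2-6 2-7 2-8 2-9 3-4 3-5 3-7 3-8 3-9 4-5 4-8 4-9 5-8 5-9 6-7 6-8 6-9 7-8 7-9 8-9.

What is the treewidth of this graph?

A width-4 tree decomposition is:
Bags: B1 = {2, 3, 7, 8, 9}  B2 = {2, 3, 4, 8, 9}  B3 = {2, 6, 7, 8, 9}  B4 = {0, 3, 4, 8, 9}  B5 = {3, 4, 5, 8, 9}  B6 = {1, 2, 6, 8, 9}
Tree: B1–B2, B1–B3, B2–B4, B2–B5, B3–B6
Every bag has size at most 5, so the width is 5 − 1 = 4 and tw(G) ≤ 4. For the lower bound, the 5 vertices {0, 3, 4, 8, 9} are pairwise adjacent, and any tree decomposition puts a clique entirely inside one bag — forcing width ≥ 4. The upper and lower bounds meet at 4, so that is the treewidth.

4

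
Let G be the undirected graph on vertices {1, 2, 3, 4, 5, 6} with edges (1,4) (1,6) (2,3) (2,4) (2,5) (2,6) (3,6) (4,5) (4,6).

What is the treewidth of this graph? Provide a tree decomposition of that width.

Treewidth 2.
Bags: B1 = {2, 4, 6}  B2 = {2, 3, 6}  B3 = {2, 4, 5}  B4 = {1, 4, 6}
Tree: B1–B2, B1–B3, B1–B4

The largest bag has 3 vertices, giving width 2; this decomposition certifies tw(G) ≤ 2. Conversely, {1, 4, 6} is a clique of size 3, and the vertices of any clique must share a bag in every tree decomposition; so some bag has ≥ 3 vertices and tw(G) ≥ 2. Combining the bounds, tw(G) = 2.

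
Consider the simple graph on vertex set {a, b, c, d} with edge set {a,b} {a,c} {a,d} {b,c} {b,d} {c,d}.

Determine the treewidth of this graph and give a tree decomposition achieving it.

Treewidth 3.
Bags: B1 = {a, b, c, d}
Tree: (single bag)

With just one bag of size 4, the width is 4 − 1 = 3, so tw(G) ≤ 3. Conversely, {a, b, c, d} is a clique of size 4, and the vertices of any clique must share a bag in every tree decomposition; so some bag has ≥ 4 vertices and tw(G) ≥ 3. Hence tw(G) = 3 exactly.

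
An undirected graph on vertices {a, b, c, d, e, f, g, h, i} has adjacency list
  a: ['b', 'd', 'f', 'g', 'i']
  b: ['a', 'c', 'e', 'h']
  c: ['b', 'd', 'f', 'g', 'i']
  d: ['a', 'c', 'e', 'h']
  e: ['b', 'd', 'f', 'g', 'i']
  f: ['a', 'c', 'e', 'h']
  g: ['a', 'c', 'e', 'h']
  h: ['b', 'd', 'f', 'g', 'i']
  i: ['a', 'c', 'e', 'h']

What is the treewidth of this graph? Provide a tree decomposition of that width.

The largest bag has 5 vertices, giving width 4; this decomposition certifies tw(G) ≤ 4. For the lower bound: the 5 vertex sets {b,h}, {c,f}, {a,g}, {e}, {i} are disjoint, each induces a connected subgraph, and every pair is joined by at least one edge of G. Contracting each set to a single vertex therefore yields K_{5} as a minor, and since treewidth is minor-monotone, tw(G) ≥ tw(K_{5}) = 4. Hence tw(G) = 4 exactly.

Treewidth 4.
One optimal decomposition is:
Bags: B1 = {a, b, c, e, h}  B2 = {a, c, e, f, h}  B3 = {a, c, e, g, h}  B4 = {a, c, e, h, i}  B5 = {a, c, d, e, h}
Tree: B1–B2, B2–B3, B3–B4, B4–B5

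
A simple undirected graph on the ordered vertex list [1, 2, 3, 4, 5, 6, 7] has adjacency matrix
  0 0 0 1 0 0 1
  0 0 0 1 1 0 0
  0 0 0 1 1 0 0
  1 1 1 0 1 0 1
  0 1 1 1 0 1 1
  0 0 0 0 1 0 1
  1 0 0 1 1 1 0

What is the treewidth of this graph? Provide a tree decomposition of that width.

The largest bag has 3 vertices, giving width 2; this decomposition certifies tw(G) ≤ 2. On the other hand G contains the 3-clique {1, 4, 7}. A clique must lie in a single bag of any decomposition, so no decomposition can have width below 2. The upper and lower bounds meet at 2, so that is the treewidth.

Treewidth 2.
One such decomposition:
Bags: B1 = {4, 5, 7}  B2 = {2, 4, 5}  B3 = {3, 4, 5}  B4 = {1, 4, 7}  B5 = {5, 6, 7}
Tree: B1–B2, B2–B3, B1–B4, B1–B5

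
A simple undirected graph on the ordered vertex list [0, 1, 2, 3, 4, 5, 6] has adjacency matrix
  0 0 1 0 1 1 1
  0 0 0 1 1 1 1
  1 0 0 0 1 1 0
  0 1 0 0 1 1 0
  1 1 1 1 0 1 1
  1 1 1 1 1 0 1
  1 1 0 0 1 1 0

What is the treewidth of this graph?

3

A width-3 tree decomposition is:
Bags: B1 = {1, 4, 5, 6}  B2 = {0, 4, 5, 6}  B3 = {1, 3, 4, 5}  B4 = {0, 2, 4, 5}
Tree: B1–B2, B1–B3, B2–B4
Each bag holds 4 vertices, so the decomposition has width 3, which upper-bounds the treewidth. On the other hand G contains the 4-clique {0, 2, 4, 5}. A clique must lie in a single bag of any decomposition, so no decomposition can have width below 3. Therefore the treewidth is 3.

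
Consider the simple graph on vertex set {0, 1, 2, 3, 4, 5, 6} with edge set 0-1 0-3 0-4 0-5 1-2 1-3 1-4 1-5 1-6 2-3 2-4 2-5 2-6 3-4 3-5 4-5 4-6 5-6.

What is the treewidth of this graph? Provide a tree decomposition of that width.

The largest bag has 5 vertices, giving width 4; this decomposition certifies tw(G) ≤ 4. Conversely, {0, 1, 3, 4, 5} is a clique of size 5, and the vertices of any clique must share a bag in every tree decomposition; so some bag has ≥ 5 vertices and tw(G) ≥ 4. Hence tw(G) = 4 exactly.

Treewidth 4.
Bags: B1 = {0, 1, 3, 4, 5}  B2 = {1, 2, 3, 4, 5}  B3 = {1, 2, 4, 5, 6}
Tree: B1–B2, B2–B3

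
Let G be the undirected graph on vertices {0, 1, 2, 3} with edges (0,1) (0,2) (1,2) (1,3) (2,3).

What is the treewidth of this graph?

2

A width-2 tree decomposition is:
Bags: B1 = {1, 2, 3}  B2 = {0, 1, 2}
Tree: B1–B2
The largest bag has 3 vertices, giving width 2; this decomposition certifies tw(G) ≤ 2. On the other hand G contains the 3-clique {0, 1, 2}. A clique must lie in a single bag of any decomposition, so no decomposition can have width below 2. Combining the bounds, tw(G) = 2.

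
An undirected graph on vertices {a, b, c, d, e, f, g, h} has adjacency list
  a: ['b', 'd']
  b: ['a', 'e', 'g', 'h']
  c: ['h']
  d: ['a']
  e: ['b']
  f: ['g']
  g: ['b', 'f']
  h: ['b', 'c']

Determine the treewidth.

1

A width-1 tree decomposition is:
Bags: B1 = {b, g}  B2 = {b, e}  B3 = {f, g}  B4 = {b, h}  B5 = {c, h}  B6 = {a, b}  B7 = {a, d}
Tree: B1–B2, B1–B3, B1–B4, B4–B5, B1–B6, B6–B7
The largest bag has 2 vertices, giving width 1; this decomposition certifies tw(G) ≤ 1. Any graph with an edge has treewidth ≥ 1, and G has the edge b–g. The upper and lower bounds meet at 1, so that is the treewidth.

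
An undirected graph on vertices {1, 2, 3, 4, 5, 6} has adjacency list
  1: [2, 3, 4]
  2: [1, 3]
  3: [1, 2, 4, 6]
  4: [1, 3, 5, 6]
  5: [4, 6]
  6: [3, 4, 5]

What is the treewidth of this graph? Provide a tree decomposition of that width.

Treewidth 2.
Bags: B1 = {4, 5, 6}  B2 = {3, 4, 6}  B3 = {1, 3, 4}  B4 = {1, 2, 3}
Tree: B1–B2, B2–B3, B3–B4

Each bag holds 3 vertices, so the decomposition has width 2, which upper-bounds the treewidth. On the other hand G contains the 3-clique {1, 2, 3}. A clique must lie in a single bag of any decomposition, so no decomposition can have width below 2. Therefore the treewidth is 2.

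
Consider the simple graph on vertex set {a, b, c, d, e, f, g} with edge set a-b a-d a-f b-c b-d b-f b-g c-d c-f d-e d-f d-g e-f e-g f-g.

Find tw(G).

A width-3 tree decomposition is:
Bags: B1 = {a, b, d, f}  B2 = {b, c, d, f}  B3 = {b, d, f, g}  B4 = {d, e, f, g}
Tree: B1–B2, B1–B3, B3–B4
Every bag has size at most 4, so the width is 4 − 1 = 3 and tw(G) ≤ 3. On the other hand G contains the 4-clique {d, e, f, g}. A clique must lie in a single bag of any decomposition, so no decomposition can have width below 3. The upper and lower bounds meet at 3, so that is the treewidth.

3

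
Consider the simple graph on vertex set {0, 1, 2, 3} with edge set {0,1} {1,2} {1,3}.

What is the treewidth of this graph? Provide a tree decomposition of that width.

Every bag has size at most 2, so the width is 2 − 1 = 1 and tw(G) ≤ 1. G has an edge, so its treewidth is at least 1. Hence tw(G) = 1 exactly.

Treewidth 1.
One optimal decomposition is:
Bags: B1 = {1, 3}  B2 = {0, 1}  B3 = {1, 2}
Tree: B1–B2, B2–B3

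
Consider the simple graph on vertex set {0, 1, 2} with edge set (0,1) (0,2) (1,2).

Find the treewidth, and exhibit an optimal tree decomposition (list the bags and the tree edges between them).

With just one bag of size 3, the width is 3 − 1 = 2, so tw(G) ≤ 2. For the lower bound, the 3 vertices {0, 1, 2} are pairwise adjacent, and any tree decomposition puts a clique entirely inside one bag — forcing width ≥ 2. The upper and lower bounds meet at 2, so that is the treewidth.

Treewidth 2.
Bags: B1 = {0, 1, 2}
Tree: (single bag)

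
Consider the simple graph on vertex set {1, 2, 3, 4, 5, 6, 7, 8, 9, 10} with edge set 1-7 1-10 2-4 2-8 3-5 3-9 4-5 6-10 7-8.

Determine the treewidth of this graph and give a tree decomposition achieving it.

Every bag has size at most 2, so the width is 2 − 1 = 1 and tw(G) ≤ 1. Any graph with an edge has treewidth ≥ 1, and G has the edge 6–10. Hence tw(G) = 1 exactly.

Treewidth 1.
One optimal decomposition is:
Bags: B1 = {6, 10}  B2 = {1, 10}  B3 = {1, 7}  B4 = {7, 8}  B5 = {2, 8}  B6 = {2, 4}  B7 = {4, 5}  B8 = {3, 5}  B9 = {3, 9}
Tree: B1–B2, B2–B3, B3–B4, B4–B5, B5–B6, B6–B7, B7–B8, B8–B9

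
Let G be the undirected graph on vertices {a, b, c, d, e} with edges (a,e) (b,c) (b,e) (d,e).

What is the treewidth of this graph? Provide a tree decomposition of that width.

Treewidth 1.
One such decomposition:
Bags: B1 = {b, e}  B2 = {a, e}  B3 = {d, e}  B4 = {b, c}
Tree: B1–B2, B2–B3, B1–B4

The largest bag has 2 vertices, giving width 1; this decomposition certifies tw(G) ≤ 1. G has an edge, so its treewidth is at least 1. Therefore the treewidth is 1.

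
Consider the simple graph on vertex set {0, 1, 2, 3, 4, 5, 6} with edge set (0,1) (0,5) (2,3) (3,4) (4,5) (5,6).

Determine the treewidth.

1

A width-1 tree decomposition is:
Bags: B1 = {5, 6}  B2 = {4, 5}  B3 = {0, 5}  B4 = {3, 4}  B5 = {2, 3}  B6 = {0, 1}
Tree: B1–B2, B1–B3, B2–B4, B4–B5, B3–B6
Each bag holds 2 vertices, so the decomposition has width 1, which upper-bounds the treewidth. G has an edge, so its treewidth is at least 1. Therefore the treewidth is 1.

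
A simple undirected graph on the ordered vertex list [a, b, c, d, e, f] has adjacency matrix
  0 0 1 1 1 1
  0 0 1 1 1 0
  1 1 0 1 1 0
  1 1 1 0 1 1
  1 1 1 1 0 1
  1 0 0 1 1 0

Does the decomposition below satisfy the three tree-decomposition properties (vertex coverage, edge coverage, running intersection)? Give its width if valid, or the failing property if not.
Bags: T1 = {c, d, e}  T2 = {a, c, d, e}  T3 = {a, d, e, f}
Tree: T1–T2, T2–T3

No — vertex b appears in no bag.

A tree decomposition must satisfy three properties: every vertex lies in some bag; for every edge, both endpoints lie together in some bag; and for every vertex, the bags containing it form a connected subtree. Here vertex b appears in no bag, so the decomposition is invalid.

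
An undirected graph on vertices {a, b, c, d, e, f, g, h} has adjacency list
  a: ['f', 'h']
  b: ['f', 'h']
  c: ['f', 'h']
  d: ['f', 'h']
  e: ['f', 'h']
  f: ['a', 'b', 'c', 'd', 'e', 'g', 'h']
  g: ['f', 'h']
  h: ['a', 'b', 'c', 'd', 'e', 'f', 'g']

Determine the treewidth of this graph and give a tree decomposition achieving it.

Treewidth 2.
Bags: B1 = {c, f, h}  B2 = {b, f, h}  B3 = {a, f, h}  B4 = {e, f, h}  B5 = {d, f, h}  B6 = {f, g, h}
Tree: B1–B2, B1–B3, B2–B4, B3–B5, B1–B6

Every bag has size at most 3, so the width is 3 − 1 = 2 and tw(G) ≤ 2. Conversely, {d, f, h} is a clique of size 3, and the vertices of any clique must share a bag in every tree decomposition; so some bag has ≥ 3 vertices and tw(G) ≥ 2. Combining the bounds, tw(G) = 2.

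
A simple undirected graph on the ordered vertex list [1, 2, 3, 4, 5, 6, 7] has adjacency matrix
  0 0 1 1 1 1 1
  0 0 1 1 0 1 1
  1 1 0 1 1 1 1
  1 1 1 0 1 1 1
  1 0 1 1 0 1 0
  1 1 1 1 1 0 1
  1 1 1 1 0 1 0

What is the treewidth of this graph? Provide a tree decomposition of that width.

Treewidth 4.
One such decomposition:
Bags: B1 = {1, 3, 4, 6, 7}  B2 = {1, 3, 4, 5, 6}  B3 = {2, 3, 4, 6, 7}
Tree: B1–B2, B1–B3

The largest bag has 5 vertices, giving width 4; this decomposition certifies tw(G) ≤ 4. For the lower bound, the 5 vertices {1, 3, 4, 5, 6} are pairwise adjacent, and any tree decomposition puts a clique entirely inside one bag — forcing width ≥ 4. Combining the bounds, tw(G) = 4.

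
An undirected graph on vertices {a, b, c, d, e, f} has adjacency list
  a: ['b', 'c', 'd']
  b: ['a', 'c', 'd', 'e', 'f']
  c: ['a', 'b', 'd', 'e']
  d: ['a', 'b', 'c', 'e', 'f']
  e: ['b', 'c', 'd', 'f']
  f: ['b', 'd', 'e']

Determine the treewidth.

A width-3 tree decomposition is:
Bags: B1 = {b, c, d, e}  B2 = {a, b, c, d}  B3 = {b, d, e, f}
Tree: B1–B2, B1–B3
Each bag holds 4 vertices, so the decomposition has width 3, which upper-bounds the treewidth. Conversely, {b, c, d, e} is a clique of size 4, and the vertices of any clique must share a bag in every tree decomposition; so some bag has ≥ 4 vertices and tw(G) ≥ 3. Hence tw(G) = 3 exactly.

3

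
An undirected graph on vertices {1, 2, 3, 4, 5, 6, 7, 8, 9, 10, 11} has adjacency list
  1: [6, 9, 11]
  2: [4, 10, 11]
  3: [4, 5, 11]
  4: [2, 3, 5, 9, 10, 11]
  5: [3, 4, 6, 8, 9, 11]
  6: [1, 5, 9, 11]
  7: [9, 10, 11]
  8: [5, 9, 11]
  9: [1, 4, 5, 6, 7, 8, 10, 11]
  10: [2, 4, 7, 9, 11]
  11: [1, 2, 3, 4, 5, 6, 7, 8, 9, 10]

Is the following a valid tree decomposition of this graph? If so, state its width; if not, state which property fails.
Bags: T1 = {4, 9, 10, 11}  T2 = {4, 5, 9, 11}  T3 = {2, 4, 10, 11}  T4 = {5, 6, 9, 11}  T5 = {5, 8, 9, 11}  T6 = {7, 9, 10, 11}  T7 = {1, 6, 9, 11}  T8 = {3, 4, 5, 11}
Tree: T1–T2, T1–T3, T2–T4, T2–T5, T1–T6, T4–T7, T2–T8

Yes; width 3.

Vertex coverage: the bags together contain {1, 2, 3, 4, 5, 6, 7, 8, 9, 10, 11}, the full vertex set. Edge coverage: each edge of G has both endpoints in at least one bag. Running intersection: for every vertex, the bags containing it form a connected subtree. All three properties hold, so this is a valid tree decomposition of width max|bag| − 1 = 3, and hence tw(G) ≤ 3.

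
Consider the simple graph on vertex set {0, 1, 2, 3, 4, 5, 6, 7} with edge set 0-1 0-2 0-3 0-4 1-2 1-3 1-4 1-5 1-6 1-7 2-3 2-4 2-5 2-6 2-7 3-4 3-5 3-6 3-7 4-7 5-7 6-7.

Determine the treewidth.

4

A width-4 tree decomposition is:
Bags: B1 = {0, 1, 2, 3, 4}  B2 = {1, 2, 3, 4, 7}  B3 = {1, 2, 3, 5, 7}  B4 = {1, 2, 3, 6, 7}
Tree: B1–B2, B2–B3, B3–B4
The largest bag has 5 vertices, giving width 4; this decomposition certifies tw(G) ≤ 4. On the other hand G contains the 5-clique {0, 1, 2, 3, 4}. A clique must lie in a single bag of any decomposition, so no decomposition can have width below 4. The upper and lower bounds meet at 4, so that is the treewidth.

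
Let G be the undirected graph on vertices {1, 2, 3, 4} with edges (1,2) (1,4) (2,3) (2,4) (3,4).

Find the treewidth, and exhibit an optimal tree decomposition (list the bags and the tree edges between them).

The largest bag has 3 vertices, giving width 2; this decomposition certifies tw(G) ≤ 2. On the other hand G contains the 3-clique {1, 2, 4}. A clique must lie in a single bag of any decomposition, so no decomposition can have width below 2. The upper and lower bounds meet at 2, so that is the treewidth.

Treewidth 2.
One optimal decomposition is:
Bags: B1 = {1, 2, 4}  B2 = {2, 3, 4}
Tree: B1–B2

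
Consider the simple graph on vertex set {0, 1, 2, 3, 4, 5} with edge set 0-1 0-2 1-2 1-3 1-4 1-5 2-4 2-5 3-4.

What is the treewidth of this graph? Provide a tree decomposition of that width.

Every bag has size at most 3, so the width is 3 − 1 = 2 and tw(G) ≤ 2. Conversely, {0, 1, 2} is a clique of size 3, and the vertices of any clique must share a bag in every tree decomposition; so some bag has ≥ 3 vertices and tw(G) ≥ 2. The upper and lower bounds meet at 2, so that is the treewidth.

Treewidth 2.
One such decomposition:
Bags: B1 = {1, 2, 4}  B2 = {1, 3, 4}  B3 = {1, 2, 5}  B4 = {0, 1, 2}
Tree: B1–B2, B1–B3, B1–B4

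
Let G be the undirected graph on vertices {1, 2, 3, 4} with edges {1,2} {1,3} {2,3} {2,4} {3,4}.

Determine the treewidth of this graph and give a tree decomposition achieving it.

Treewidth 2.
One optimal decomposition is:
Bags: B1 = {2, 3, 4}  B2 = {1, 2, 3}
Tree: B1–B2

Each bag holds 3 vertices, so the decomposition has width 2, which upper-bounds the treewidth. For the lower bound, the 3 vertices {1, 2, 3} are pairwise adjacent, and any tree decomposition puts a clique entirely inside one bag — forcing width ≥ 2. The upper and lower bounds meet at 2, so that is the treewidth.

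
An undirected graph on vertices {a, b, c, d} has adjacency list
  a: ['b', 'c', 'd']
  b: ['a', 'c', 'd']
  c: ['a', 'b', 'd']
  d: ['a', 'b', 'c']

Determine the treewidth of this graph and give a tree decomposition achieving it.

With just one bag of size 4, the width is 4 − 1 = 3, so tw(G) ≤ 3. Conversely, {a, b, c, d} is a clique of size 4, and the vertices of any clique must share a bag in every tree decomposition; so some bag has ≥ 4 vertices and tw(G) ≥ 3. Therefore the treewidth is 3.

Treewidth 3.
One such decomposition:
Bags: B1 = {a, b, c, d}
Tree: (single bag)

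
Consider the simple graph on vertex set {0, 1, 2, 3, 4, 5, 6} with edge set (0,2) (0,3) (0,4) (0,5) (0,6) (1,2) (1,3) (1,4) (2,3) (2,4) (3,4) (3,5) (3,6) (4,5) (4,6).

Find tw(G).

A width-3 tree decomposition is:
Bags: B1 = {0, 3, 4, 5}  B2 = {0, 3, 4, 6}  B3 = {0, 2, 3, 4}  B4 = {1, 2, 3, 4}
Tree: B1–B2, B1–B3, B3–B4
Each bag holds 4 vertices, so the decomposition has width 3, which upper-bounds the treewidth. On the other hand G contains the 4-clique {0, 2, 3, 4}. A clique must lie in a single bag of any decomposition, so no decomposition can have width below 3. Therefore the treewidth is 3.

3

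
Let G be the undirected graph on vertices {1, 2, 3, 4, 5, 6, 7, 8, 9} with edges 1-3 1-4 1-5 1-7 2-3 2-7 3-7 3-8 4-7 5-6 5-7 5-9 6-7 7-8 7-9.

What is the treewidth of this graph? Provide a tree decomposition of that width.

Treewidth 2.
One optimal decomposition is:
Bags: B1 = {1, 3, 7}  B2 = {1, 4, 7}  B3 = {1, 5, 7}  B4 = {5, 6, 7}  B5 = {2, 3, 7}  B6 = {3, 7, 8}  B7 = {5, 7, 9}
Tree: B1–B2, B1–B3, B3–B4, B1–B5, B5–B6, B4–B7

Each bag holds 3 vertices, so the decomposition has width 2, which upper-bounds the treewidth. For the lower bound, the 3 vertices {1, 3, 7} are pairwise adjacent, and any tree decomposition puts a clique entirely inside one bag — forcing width ≥ 2. Combining the bounds, tw(G) = 2.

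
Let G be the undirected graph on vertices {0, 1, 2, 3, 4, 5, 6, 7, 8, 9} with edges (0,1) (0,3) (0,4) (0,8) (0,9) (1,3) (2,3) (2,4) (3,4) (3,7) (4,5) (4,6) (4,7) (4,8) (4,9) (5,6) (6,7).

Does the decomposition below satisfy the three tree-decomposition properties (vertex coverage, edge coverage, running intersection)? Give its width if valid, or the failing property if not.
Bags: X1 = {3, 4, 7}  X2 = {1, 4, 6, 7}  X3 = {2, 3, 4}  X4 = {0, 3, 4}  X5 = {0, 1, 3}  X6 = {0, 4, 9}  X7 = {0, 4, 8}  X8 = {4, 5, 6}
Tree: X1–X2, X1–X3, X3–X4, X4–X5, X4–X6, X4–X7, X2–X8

No — bags containing vertex 1 are not connected in the tree.

A tree decomposition must satisfy three properties: every vertex lies in some bag; for every edge, both endpoints lie together in some bag; and for every vertex, the bags containing it form a connected subtree. Here bags containing vertex 1 are not connected in the tree, so the decomposition is invalid.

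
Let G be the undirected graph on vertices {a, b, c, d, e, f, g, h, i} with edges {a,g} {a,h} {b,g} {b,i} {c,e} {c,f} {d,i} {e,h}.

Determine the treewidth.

A width-1 tree decomposition is:
Bags: B1 = {d, i}  B2 = {b, i}  B3 = {b, g}  B4 = {a, g}  B5 = {a, h}  B6 = {e, h}  B7 = {c, e}  B8 = {c, f}
Tree: B1–B2, B2–B3, B3–B4, B4–B5, B5–B6, B6–B7, B7–B8
Every bag has size at most 2, so the width is 2 − 1 = 1 and tw(G) ≤ 1. G has an edge, so its treewidth is at least 1. Combining the bounds, tw(G) = 1.

1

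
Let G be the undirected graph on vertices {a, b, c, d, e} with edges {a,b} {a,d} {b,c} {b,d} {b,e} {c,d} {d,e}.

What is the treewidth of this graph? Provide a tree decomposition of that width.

Treewidth 2.
One optimal decomposition is:
Bags: B1 = {b, d, e}  B2 = {b, c, d}  B3 = {a, b, d}
Tree: B1–B2, B1–B3

Every bag has size at most 3, so the width is 3 − 1 = 2 and tw(G) ≤ 2. For the lower bound, the 3 vertices {b, d, e} are pairwise adjacent, and any tree decomposition puts a clique entirely inside one bag — forcing width ≥ 2. Therefore the treewidth is 2.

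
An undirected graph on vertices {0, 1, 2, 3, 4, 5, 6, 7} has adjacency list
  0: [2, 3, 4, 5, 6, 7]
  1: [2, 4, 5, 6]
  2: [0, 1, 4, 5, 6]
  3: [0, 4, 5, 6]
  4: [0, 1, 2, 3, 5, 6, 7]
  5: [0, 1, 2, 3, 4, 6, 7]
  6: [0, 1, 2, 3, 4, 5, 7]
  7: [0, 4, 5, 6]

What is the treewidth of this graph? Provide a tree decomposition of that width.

Treewidth 4.
One optimal decomposition is:
Bags: B1 = {0, 2, 4, 5, 6}  B2 = {1, 2, 4, 5, 6}  B3 = {0, 3, 4, 5, 6}  B4 = {0, 4, 5, 6, 7}
Tree: B1–B2, B1–B3, B3–B4

The largest bag has 5 vertices, giving width 4; this decomposition certifies tw(G) ≤ 4. For the lower bound, the 5 vertices {0, 2, 4, 5, 6} are pairwise adjacent, and any tree decomposition puts a clique entirely inside one bag — forcing width ≥ 4. Combining the bounds, tw(G) = 4.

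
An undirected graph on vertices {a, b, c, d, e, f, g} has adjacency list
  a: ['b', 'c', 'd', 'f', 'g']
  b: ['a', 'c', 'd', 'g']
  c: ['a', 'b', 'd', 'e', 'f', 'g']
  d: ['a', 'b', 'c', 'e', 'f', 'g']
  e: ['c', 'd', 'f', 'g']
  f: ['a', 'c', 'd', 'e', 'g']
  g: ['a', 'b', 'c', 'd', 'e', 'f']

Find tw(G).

4

A width-4 tree decomposition is:
Bags: B1 = {a, c, d, f, g}  B2 = {c, d, e, f, g}  B3 = {a, b, c, d, g}
Tree: B1–B2, B1–B3
Each bag holds 5 vertices, so the decomposition has width 4, which upper-bounds the treewidth. For the lower bound, the 5 vertices {c, d, e, f, g} are pairwise adjacent, and any tree decomposition puts a clique entirely inside one bag — forcing width ≥ 4. The upper and lower bounds meet at 4, so that is the treewidth.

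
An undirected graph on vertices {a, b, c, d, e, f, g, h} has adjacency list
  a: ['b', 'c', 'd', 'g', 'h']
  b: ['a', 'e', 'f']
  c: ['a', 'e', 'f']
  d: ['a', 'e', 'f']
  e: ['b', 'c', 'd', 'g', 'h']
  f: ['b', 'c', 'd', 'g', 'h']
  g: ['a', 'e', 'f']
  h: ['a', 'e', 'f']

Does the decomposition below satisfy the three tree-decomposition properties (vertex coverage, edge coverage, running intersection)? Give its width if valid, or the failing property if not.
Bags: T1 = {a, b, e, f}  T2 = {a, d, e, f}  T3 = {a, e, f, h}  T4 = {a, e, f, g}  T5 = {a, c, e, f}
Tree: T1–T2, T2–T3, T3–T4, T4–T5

Yes; width 3.

Vertex coverage: the bags together contain {a, b, c, d, e, f, g, h}, the full vertex set. Edge coverage: each edge of G has both endpoints in at least one bag. Running intersection: for every vertex, the bags containing it form a connected subtree. All three properties hold, so this is a valid tree decomposition of width max|bag| − 1 = 3, and hence tw(G) ≤ 3.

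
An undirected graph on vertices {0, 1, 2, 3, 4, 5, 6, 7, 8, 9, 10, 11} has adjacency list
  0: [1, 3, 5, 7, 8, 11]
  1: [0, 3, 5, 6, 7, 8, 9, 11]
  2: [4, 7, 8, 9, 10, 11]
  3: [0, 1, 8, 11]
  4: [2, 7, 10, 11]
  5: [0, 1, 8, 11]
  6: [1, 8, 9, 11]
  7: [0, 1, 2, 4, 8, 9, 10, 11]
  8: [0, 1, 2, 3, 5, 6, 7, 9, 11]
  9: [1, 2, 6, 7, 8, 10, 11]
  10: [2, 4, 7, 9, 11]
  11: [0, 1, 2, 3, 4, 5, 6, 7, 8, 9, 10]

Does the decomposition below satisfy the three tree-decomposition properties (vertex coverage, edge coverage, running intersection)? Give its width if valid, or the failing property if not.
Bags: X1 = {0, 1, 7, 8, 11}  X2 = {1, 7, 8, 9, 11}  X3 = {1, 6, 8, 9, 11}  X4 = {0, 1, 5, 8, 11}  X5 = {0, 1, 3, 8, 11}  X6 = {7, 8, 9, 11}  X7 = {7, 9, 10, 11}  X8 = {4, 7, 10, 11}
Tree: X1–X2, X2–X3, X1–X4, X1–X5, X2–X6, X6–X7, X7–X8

A tree decomposition must satisfy three properties: every vertex lies in some bag; for every edge, both endpoints lie together in some bag; and for every vertex, the bags containing it form a connected subtree. Here vertex 2 appears in no bag, so the decomposition is invalid.

No — vertex 2 appears in no bag.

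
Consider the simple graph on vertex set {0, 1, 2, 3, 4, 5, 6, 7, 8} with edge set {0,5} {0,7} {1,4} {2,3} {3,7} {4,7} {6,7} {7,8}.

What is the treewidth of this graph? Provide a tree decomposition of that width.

The largest bag has 2 vertices, giving width 1; this decomposition certifies tw(G) ≤ 1. G has an edge, so its treewidth is at least 1. The upper and lower bounds meet at 1, so that is the treewidth.

Treewidth 1.
One such decomposition:
Bags: B1 = {3, 7}  B2 = {0, 7}  B3 = {4, 7}  B4 = {0, 5}  B5 = {2, 3}  B6 = {1, 4}  B7 = {6, 7}  B8 = {7, 8}
Tree: B1–B2, B2–B3, B2–B4, B1–B5, B3–B6, B1–B7, B7–B8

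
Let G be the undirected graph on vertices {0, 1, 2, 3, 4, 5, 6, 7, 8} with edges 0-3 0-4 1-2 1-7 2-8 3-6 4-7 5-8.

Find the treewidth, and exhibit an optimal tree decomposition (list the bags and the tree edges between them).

Every bag has size at most 2, so the width is 2 − 1 = 1 and tw(G) ≤ 1. G has an edge, so its treewidth is at least 1. Combining the bounds, tw(G) = 1.

Treewidth 1.
One optimal decomposition is:
Bags: B1 = {3, 6}  B2 = {0, 3}  B3 = {0, 4}  B4 = {4, 7}  B5 = {1, 7}  B6 = {1, 2}  B7 = {2, 8}  B8 = {5, 8}
Tree: B1–B2, B2–B3, B3–B4, B4–B5, B5–B6, B6–B7, B7–B8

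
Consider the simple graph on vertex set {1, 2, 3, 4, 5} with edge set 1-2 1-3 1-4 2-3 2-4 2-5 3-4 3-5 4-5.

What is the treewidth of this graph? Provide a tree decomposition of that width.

Treewidth 3.
Bags: B1 = {2, 3, 4, 5}  B2 = {1, 2, 3, 4}
Tree: B1–B2

Each bag holds 4 vertices, so the decomposition has width 3, which upper-bounds the treewidth. On the other hand G contains the 4-clique {1, 2, 3, 4}. A clique must lie in a single bag of any decomposition, so no decomposition can have width below 3. Combining the bounds, tw(G) = 3.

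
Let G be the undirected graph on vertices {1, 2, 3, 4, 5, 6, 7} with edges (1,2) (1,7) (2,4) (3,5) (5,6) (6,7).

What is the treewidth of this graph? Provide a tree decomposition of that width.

Treewidth 1.
One optimal decomposition is:
Bags: B1 = {3, 5}  B2 = {5, 6}  B3 = {6, 7}  B4 = {1, 7}  B5 = {1, 2}  B6 = {2, 4}
Tree: B1–B2, B2–B3, B3–B4, B4–B5, B5–B6

The largest bag has 2 vertices, giving width 1; this decomposition certifies tw(G) ≤ 1. Any graph with an edge has treewidth ≥ 1, and G has the edge 3–5. Therefore the treewidth is 1.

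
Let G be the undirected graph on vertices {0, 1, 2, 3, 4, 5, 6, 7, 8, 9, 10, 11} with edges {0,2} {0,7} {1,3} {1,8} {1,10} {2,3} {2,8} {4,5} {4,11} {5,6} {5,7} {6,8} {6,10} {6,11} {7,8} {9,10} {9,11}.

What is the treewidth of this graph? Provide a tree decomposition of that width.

The largest bag has 4 vertices, giving width 3; this decomposition certifies tw(G) ≤ 3. For the lower bound: the 4 vertex sets {0,2,3}, {1}, {8}, {5,6,7,10} are disjoint, each induces a connected subgraph, and every pair is joined by at least one edge of G. Contracting each set to a single vertex therefore yields K_{4} as a minor, and since treewidth is minor-monotone, tw(G) ≥ tw(K_{4}) = 3. Hence tw(G) = 3 exactly.

Treewidth 3.
One such decomposition:
Bags: B1 = {0, 1, 2, 3}  B2 = {0, 1, 2, 8}  B3 = {0, 1, 7, 8}  B4 = {1, 7, 8, 10}  B5 = {6, 7, 8, 10}  B6 = {5, 6, 7, 10}  B7 = {5, 6, 9, 10}  B8 = {5, 6, 9, 11}  B9 = {4, 5, 9, 11}
Tree: B1–B2, B2–B3, B3–B4, B4–B5, B5–B6, B6–B7, B7–B8, B8–B9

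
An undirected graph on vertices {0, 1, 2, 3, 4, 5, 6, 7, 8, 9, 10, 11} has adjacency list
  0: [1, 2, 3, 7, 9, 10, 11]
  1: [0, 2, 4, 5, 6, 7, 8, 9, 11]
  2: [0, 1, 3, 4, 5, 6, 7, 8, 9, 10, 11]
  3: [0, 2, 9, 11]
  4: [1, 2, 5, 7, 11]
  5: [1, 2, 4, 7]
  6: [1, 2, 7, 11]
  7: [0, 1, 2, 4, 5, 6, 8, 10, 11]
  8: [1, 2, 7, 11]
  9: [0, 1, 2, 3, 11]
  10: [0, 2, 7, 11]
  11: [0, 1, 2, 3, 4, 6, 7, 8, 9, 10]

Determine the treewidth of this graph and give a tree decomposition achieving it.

Treewidth 4.
One such decomposition:
Bags: B1 = {0, 1, 2, 7, 11}  B2 = {0, 1, 2, 9, 11}  B3 = {0, 2, 7, 10, 11}  B4 = {1, 2, 4, 7, 11}  B5 = {1, 2, 7, 8, 11}  B6 = {1, 2, 6, 7, 11}  B7 = {1, 2, 4, 5, 7}  B8 = {0, 2, 3, 9, 11}
Tree: B1–B2, B1–B3, B1–B4, B1–B5, B4–B6, B4–B7, B2–B8

Every bag has size at most 5, so the width is 5 − 1 = 4 and tw(G) ≤ 4. On the other hand G contains the 5-clique {0, 1, 2, 9, 11}. A clique must lie in a single bag of any decomposition, so no decomposition can have width below 4. Therefore the treewidth is 4.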